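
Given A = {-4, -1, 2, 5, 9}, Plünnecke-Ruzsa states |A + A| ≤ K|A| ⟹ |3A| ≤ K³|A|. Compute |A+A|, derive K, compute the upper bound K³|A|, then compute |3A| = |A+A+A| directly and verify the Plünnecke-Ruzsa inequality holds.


|A| = 5.
Step 1: Compute A + A by enumerating all 25 pairs.
A + A = {-8, -5, -2, 1, 4, 5, 7, 8, 10, 11, 14, 18}, so |A + A| = 12.
Step 2: Doubling constant K = |A + A|/|A| = 12/5 = 12/5 ≈ 2.4000.
Step 3: Plünnecke-Ruzsa gives |3A| ≤ K³·|A| = (2.4000)³ · 5 ≈ 69.1200.
Step 4: Compute 3A = A + A + A directly by enumerating all triples (a,b,c) ∈ A³; |3A| = 22.
Step 5: Check 22 ≤ 69.1200? Yes ✓.

K = 12/5, Plünnecke-Ruzsa bound K³|A| ≈ 69.1200, |3A| = 22, inequality holds.


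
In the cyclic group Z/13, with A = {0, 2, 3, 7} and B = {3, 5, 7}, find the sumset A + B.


Work in Z/13Z: reduce every sum a + b modulo 13.
Enumerate all 12 pairs:
a = 0: 0+3=3, 0+5=5, 0+7=7
a = 2: 2+3=5, 2+5=7, 2+7=9
a = 3: 3+3=6, 3+5=8, 3+7=10
a = 7: 7+3=10, 7+5=12, 7+7=1
Distinct residues collected: {1, 3, 5, 6, 7, 8, 9, 10, 12}
|A + B| = 9 (out of 13 total residues).

A + B = {1, 3, 5, 6, 7, 8, 9, 10, 12}


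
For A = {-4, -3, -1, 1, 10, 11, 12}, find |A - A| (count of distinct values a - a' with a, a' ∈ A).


A - A = {a - a' : a, a' ∈ A}; |A| = 7.
Bounds: 2|A|-1 ≤ |A - A| ≤ |A|² - |A| + 1, i.e. 13 ≤ |A - A| ≤ 43.
Note: 0 ∈ A - A always (from a - a). The set is symmetric: if d ∈ A - A then -d ∈ A - A.
Enumerate nonzero differences d = a - a' with a > a' (then include -d):
Positive differences: {1, 2, 3, 4, 5, 9, 10, 11, 12, 13, 14, 15, 16}
Full difference set: {0} ∪ (positive diffs) ∪ (negative diffs).
|A - A| = 1 + 2·13 = 27 (matches direct enumeration: 27).

|A - A| = 27


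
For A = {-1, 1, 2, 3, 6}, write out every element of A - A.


A - A = {a - a' : a, a' ∈ A}.
Compute a - a' for each ordered pair (a, a'):
a = -1: -1--1=0, -1-1=-2, -1-2=-3, -1-3=-4, -1-6=-7
a = 1: 1--1=2, 1-1=0, 1-2=-1, 1-3=-2, 1-6=-5
a = 2: 2--1=3, 2-1=1, 2-2=0, 2-3=-1, 2-6=-4
a = 3: 3--1=4, 3-1=2, 3-2=1, 3-3=0, 3-6=-3
a = 6: 6--1=7, 6-1=5, 6-2=4, 6-3=3, 6-6=0
Collecting distinct values (and noting 0 appears from a-a):
A - A = {-7, -5, -4, -3, -2, -1, 0, 1, 2, 3, 4, 5, 7}
|A - A| = 13

A - A = {-7, -5, -4, -3, -2, -1, 0, 1, 2, 3, 4, 5, 7}


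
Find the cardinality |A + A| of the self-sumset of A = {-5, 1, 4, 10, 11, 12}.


A + A = {a + a' : a, a' ∈ A}; |A| = 6.
General bounds: 2|A| - 1 ≤ |A + A| ≤ |A|(|A|+1)/2, i.e. 11 ≤ |A + A| ≤ 21.
Lower bound 2|A|-1 is attained iff A is an arithmetic progression.
Enumerate sums a + a' for a ≤ a' (symmetric, so this suffices):
a = -5: -5+-5=-10, -5+1=-4, -5+4=-1, -5+10=5, -5+11=6, -5+12=7
a = 1: 1+1=2, 1+4=5, 1+10=11, 1+11=12, 1+12=13
a = 4: 4+4=8, 4+10=14, 4+11=15, 4+12=16
a = 10: 10+10=20, 10+11=21, 10+12=22
a = 11: 11+11=22, 11+12=23
a = 12: 12+12=24
Distinct sums: {-10, -4, -1, 2, 5, 6, 7, 8, 11, 12, 13, 14, 15, 16, 20, 21, 22, 23, 24}
|A + A| = 19

|A + A| = 19


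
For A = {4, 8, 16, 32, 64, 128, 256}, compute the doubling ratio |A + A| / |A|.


|A| = 7.
Compute A + A by enumerating all 49 pairs.
A + A = {8, 12, 16, 20, 24, 32, 36, 40, 48, 64, 68, 72, 80, 96, 128, 132, 136, 144, 160, 192, 256, 260, 264, 272, 288, 320, 384, 512}, so |A + A| = 28.
K = |A + A| / |A| = 28/7 = 4/1 ≈ 4.0000.
Reference: AP of size 7 gives K = 13/7 ≈ 1.8571; a fully generic set of size 7 gives K ≈ 4.0000.

|A| = 7, |A + A| = 28, K = 28/7 = 4/1.


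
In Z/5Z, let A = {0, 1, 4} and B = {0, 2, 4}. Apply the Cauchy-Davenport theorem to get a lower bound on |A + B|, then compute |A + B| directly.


Cauchy-Davenport: |A + B| ≥ min(p, |A| + |B| - 1) for A, B nonempty in Z/pZ.
|A| = 3, |B| = 3, p = 5.
CD lower bound = min(5, 3 + 3 - 1) = min(5, 5) = 5.
Compute A + B mod 5 directly:
a = 0: 0+0=0, 0+2=2, 0+4=4
a = 1: 1+0=1, 1+2=3, 1+4=0
a = 4: 4+0=4, 4+2=1, 4+4=3
A + B = {0, 1, 2, 3, 4}, so |A + B| = 5.
Verify: 5 ≥ 5? Yes ✓.

CD lower bound = 5, actual |A + B| = 5.


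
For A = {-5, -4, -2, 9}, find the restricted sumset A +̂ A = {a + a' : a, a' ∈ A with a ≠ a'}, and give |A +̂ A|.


Restricted sumset: A +̂ A = {a + a' : a ∈ A, a' ∈ A, a ≠ a'}.
Equivalently, take A + A and drop any sum 2a that is achievable ONLY as a + a for a ∈ A (i.e. sums representable only with equal summands).
Enumerate pairs (a, a') with a < a' (symmetric, so each unordered pair gives one sum; this covers all a ≠ a'):
  -5 + -4 = -9
  -5 + -2 = -7
  -5 + 9 = 4
  -4 + -2 = -6
  -4 + 9 = 5
  -2 + 9 = 7
Collected distinct sums: {-9, -7, -6, 4, 5, 7}
|A +̂ A| = 6
(Reference bound: |A +̂ A| ≥ 2|A| - 3 for |A| ≥ 2, with |A| = 4 giving ≥ 5.)

|A +̂ A| = 6


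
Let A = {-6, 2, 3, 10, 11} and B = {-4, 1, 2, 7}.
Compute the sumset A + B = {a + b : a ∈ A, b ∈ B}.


A + B = {a + b : a ∈ A, b ∈ B}.
Enumerate all |A|·|B| = 5·4 = 20 pairs (a, b) and collect distinct sums.
a = -6: -6+-4=-10, -6+1=-5, -6+2=-4, -6+7=1
a = 2: 2+-4=-2, 2+1=3, 2+2=4, 2+7=9
a = 3: 3+-4=-1, 3+1=4, 3+2=5, 3+7=10
a = 10: 10+-4=6, 10+1=11, 10+2=12, 10+7=17
a = 11: 11+-4=7, 11+1=12, 11+2=13, 11+7=18
Collecting distinct sums: A + B = {-10, -5, -4, -2, -1, 1, 3, 4, 5, 6, 7, 9, 10, 11, 12, 13, 17, 18}
|A + B| = 18

A + B = {-10, -5, -4, -2, -1, 1, 3, 4, 5, 6, 7, 9, 10, 11, 12, 13, 17, 18}


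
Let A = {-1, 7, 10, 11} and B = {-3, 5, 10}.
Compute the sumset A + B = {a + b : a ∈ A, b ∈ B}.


A + B = {a + b : a ∈ A, b ∈ B}.
Enumerate all |A|·|B| = 4·3 = 12 pairs (a, b) and collect distinct sums.
a = -1: -1+-3=-4, -1+5=4, -1+10=9
a = 7: 7+-3=4, 7+5=12, 7+10=17
a = 10: 10+-3=7, 10+5=15, 10+10=20
a = 11: 11+-3=8, 11+5=16, 11+10=21
Collecting distinct sums: A + B = {-4, 4, 7, 8, 9, 12, 15, 16, 17, 20, 21}
|A + B| = 11

A + B = {-4, 4, 7, 8, 9, 12, 15, 16, 17, 20, 21}


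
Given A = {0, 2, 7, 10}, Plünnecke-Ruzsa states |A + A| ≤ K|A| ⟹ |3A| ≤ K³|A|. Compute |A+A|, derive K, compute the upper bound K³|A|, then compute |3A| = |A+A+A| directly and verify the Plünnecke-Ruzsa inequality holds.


|A| = 4.
Step 1: Compute A + A by enumerating all 16 pairs.
A + A = {0, 2, 4, 7, 9, 10, 12, 14, 17, 20}, so |A + A| = 10.
Step 2: Doubling constant K = |A + A|/|A| = 10/4 = 10/4 ≈ 2.5000.
Step 3: Plünnecke-Ruzsa gives |3A| ≤ K³·|A| = (2.5000)³ · 4 ≈ 62.5000.
Step 4: Compute 3A = A + A + A directly by enumerating all triples (a,b,c) ∈ A³; |3A| = 19.
Step 5: Check 19 ≤ 62.5000? Yes ✓.

K = 10/4, Plünnecke-Ruzsa bound K³|A| ≈ 62.5000, |3A| = 19, inequality holds.


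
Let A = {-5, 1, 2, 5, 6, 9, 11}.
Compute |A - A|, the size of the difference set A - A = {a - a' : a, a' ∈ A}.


A - A = {a - a' : a, a' ∈ A}; |A| = 7.
Bounds: 2|A|-1 ≤ |A - A| ≤ |A|² - |A| + 1, i.e. 13 ≤ |A - A| ≤ 43.
Note: 0 ∈ A - A always (from a - a). The set is symmetric: if d ∈ A - A then -d ∈ A - A.
Enumerate nonzero differences d = a - a' with a > a' (then include -d):
Positive differences: {1, 2, 3, 4, 5, 6, 7, 8, 9, 10, 11, 14, 16}
Full difference set: {0} ∪ (positive diffs) ∪ (negative diffs).
|A - A| = 1 + 2·13 = 27 (matches direct enumeration: 27).

|A - A| = 27


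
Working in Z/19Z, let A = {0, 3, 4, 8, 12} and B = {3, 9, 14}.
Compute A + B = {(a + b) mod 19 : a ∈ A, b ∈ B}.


Work in Z/19Z: reduce every sum a + b modulo 19.
Enumerate all 15 pairs:
a = 0: 0+3=3, 0+9=9, 0+14=14
a = 3: 3+3=6, 3+9=12, 3+14=17
a = 4: 4+3=7, 4+9=13, 4+14=18
a = 8: 8+3=11, 8+9=17, 8+14=3
a = 12: 12+3=15, 12+9=2, 12+14=7
Distinct residues collected: {2, 3, 6, 7, 9, 11, 12, 13, 14, 15, 17, 18}
|A + B| = 12 (out of 19 total residues).

A + B = {2, 3, 6, 7, 9, 11, 12, 13, 14, 15, 17, 18}


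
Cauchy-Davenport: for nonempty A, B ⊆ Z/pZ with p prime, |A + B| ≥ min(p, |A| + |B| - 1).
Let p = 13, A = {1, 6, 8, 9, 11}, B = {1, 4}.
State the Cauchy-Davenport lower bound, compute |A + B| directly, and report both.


Cauchy-Davenport: |A + B| ≥ min(p, |A| + |B| - 1) for A, B nonempty in Z/pZ.
|A| = 5, |B| = 2, p = 13.
CD lower bound = min(13, 5 + 2 - 1) = min(13, 6) = 6.
Compute A + B mod 13 directly:
a = 1: 1+1=2, 1+4=5
a = 6: 6+1=7, 6+4=10
a = 8: 8+1=9, 8+4=12
a = 9: 9+1=10, 9+4=0
a = 11: 11+1=12, 11+4=2
A + B = {0, 2, 5, 7, 9, 10, 12}, so |A + B| = 7.
Verify: 7 ≥ 6? Yes ✓.

CD lower bound = 6, actual |A + B| = 7.


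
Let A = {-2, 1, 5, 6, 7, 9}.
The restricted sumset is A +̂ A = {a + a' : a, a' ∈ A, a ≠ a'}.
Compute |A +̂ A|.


Restricted sumset: A +̂ A = {a + a' : a ∈ A, a' ∈ A, a ≠ a'}.
Equivalently, take A + A and drop any sum 2a that is achievable ONLY as a + a for a ∈ A (i.e. sums representable only with equal summands).
Enumerate pairs (a, a') with a < a' (symmetric, so each unordered pair gives one sum; this covers all a ≠ a'):
  -2 + 1 = -1
  -2 + 5 = 3
  -2 + 6 = 4
  -2 + 7 = 5
  -2 + 9 = 7
  1 + 5 = 6
  1 + 6 = 7
  1 + 7 = 8
  1 + 9 = 10
  5 + 6 = 11
  5 + 7 = 12
  5 + 9 = 14
  6 + 7 = 13
  6 + 9 = 15
  7 + 9 = 16
Collected distinct sums: {-1, 3, 4, 5, 6, 7, 8, 10, 11, 12, 13, 14, 15, 16}
|A +̂ A| = 14
(Reference bound: |A +̂ A| ≥ 2|A| - 3 for |A| ≥ 2, with |A| = 6 giving ≥ 9.)

|A +̂ A| = 14


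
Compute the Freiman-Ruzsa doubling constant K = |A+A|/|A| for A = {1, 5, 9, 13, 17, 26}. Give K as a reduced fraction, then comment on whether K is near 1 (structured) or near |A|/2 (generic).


|A| = 6.
Compute A + A by enumerating all 36 pairs.
A + A = {2, 6, 10, 14, 18, 22, 26, 27, 30, 31, 34, 35, 39, 43, 52}, so |A + A| = 15.
K = |A + A| / |A| = 15/6 = 5/2 ≈ 2.5000.
Reference: AP of size 6 gives K = 11/6 ≈ 1.8333; a fully generic set of size 6 gives K ≈ 3.5000.

|A| = 6, |A + A| = 15, K = 15/6 = 5/2.


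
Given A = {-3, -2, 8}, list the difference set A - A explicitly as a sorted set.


A - A = {a - a' : a, a' ∈ A}.
Compute a - a' for each ordered pair (a, a'):
a = -3: -3--3=0, -3--2=-1, -3-8=-11
a = -2: -2--3=1, -2--2=0, -2-8=-10
a = 8: 8--3=11, 8--2=10, 8-8=0
Collecting distinct values (and noting 0 appears from a-a):
A - A = {-11, -10, -1, 0, 1, 10, 11}
|A - A| = 7

A - A = {-11, -10, -1, 0, 1, 10, 11}


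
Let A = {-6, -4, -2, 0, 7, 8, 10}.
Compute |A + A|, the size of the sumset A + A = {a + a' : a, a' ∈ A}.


A + A = {a + a' : a, a' ∈ A}; |A| = 7.
General bounds: 2|A| - 1 ≤ |A + A| ≤ |A|(|A|+1)/2, i.e. 13 ≤ |A + A| ≤ 28.
Lower bound 2|A|-1 is attained iff A is an arithmetic progression.
Enumerate sums a + a' for a ≤ a' (symmetric, so this suffices):
a = -6: -6+-6=-12, -6+-4=-10, -6+-2=-8, -6+0=-6, -6+7=1, -6+8=2, -6+10=4
a = -4: -4+-4=-8, -4+-2=-6, -4+0=-4, -4+7=3, -4+8=4, -4+10=6
a = -2: -2+-2=-4, -2+0=-2, -2+7=5, -2+8=6, -2+10=8
a = 0: 0+0=0, 0+7=7, 0+8=8, 0+10=10
a = 7: 7+7=14, 7+8=15, 7+10=17
a = 8: 8+8=16, 8+10=18
a = 10: 10+10=20
Distinct sums: {-12, -10, -8, -6, -4, -2, 0, 1, 2, 3, 4, 5, 6, 7, 8, 10, 14, 15, 16, 17, 18, 20}
|A + A| = 22

|A + A| = 22


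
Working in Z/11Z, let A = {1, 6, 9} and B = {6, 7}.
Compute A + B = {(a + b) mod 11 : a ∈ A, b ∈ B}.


Work in Z/11Z: reduce every sum a + b modulo 11.
Enumerate all 6 pairs:
a = 1: 1+6=7, 1+7=8
a = 6: 6+6=1, 6+7=2
a = 9: 9+6=4, 9+7=5
Distinct residues collected: {1, 2, 4, 5, 7, 8}
|A + B| = 6 (out of 11 total residues).

A + B = {1, 2, 4, 5, 7, 8}


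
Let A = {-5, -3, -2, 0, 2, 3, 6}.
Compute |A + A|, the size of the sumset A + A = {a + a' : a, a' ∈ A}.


A + A = {a + a' : a, a' ∈ A}; |A| = 7.
General bounds: 2|A| - 1 ≤ |A + A| ≤ |A|(|A|+1)/2, i.e. 13 ≤ |A + A| ≤ 28.
Lower bound 2|A|-1 is attained iff A is an arithmetic progression.
Enumerate sums a + a' for a ≤ a' (symmetric, so this suffices):
a = -5: -5+-5=-10, -5+-3=-8, -5+-2=-7, -5+0=-5, -5+2=-3, -5+3=-2, -5+6=1
a = -3: -3+-3=-6, -3+-2=-5, -3+0=-3, -3+2=-1, -3+3=0, -3+6=3
a = -2: -2+-2=-4, -2+0=-2, -2+2=0, -2+3=1, -2+6=4
a = 0: 0+0=0, 0+2=2, 0+3=3, 0+6=6
a = 2: 2+2=4, 2+3=5, 2+6=8
a = 3: 3+3=6, 3+6=9
a = 6: 6+6=12
Distinct sums: {-10, -8, -7, -6, -5, -4, -3, -2, -1, 0, 1, 2, 3, 4, 5, 6, 8, 9, 12}
|A + A| = 19

|A + A| = 19


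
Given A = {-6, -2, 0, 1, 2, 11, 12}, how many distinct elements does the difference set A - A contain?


A - A = {a - a' : a, a' ∈ A}; |A| = 7.
Bounds: 2|A|-1 ≤ |A - A| ≤ |A|² - |A| + 1, i.e. 13 ≤ |A - A| ≤ 43.
Note: 0 ∈ A - A always (from a - a). The set is symmetric: if d ∈ A - A then -d ∈ A - A.
Enumerate nonzero differences d = a - a' with a > a' (then include -d):
Positive differences: {1, 2, 3, 4, 6, 7, 8, 9, 10, 11, 12, 13, 14, 17, 18}
Full difference set: {0} ∪ (positive diffs) ∪ (negative diffs).
|A - A| = 1 + 2·15 = 31 (matches direct enumeration: 31).

|A - A| = 31


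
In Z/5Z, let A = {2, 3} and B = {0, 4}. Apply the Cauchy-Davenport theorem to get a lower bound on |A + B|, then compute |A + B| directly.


Cauchy-Davenport: |A + B| ≥ min(p, |A| + |B| - 1) for A, B nonempty in Z/pZ.
|A| = 2, |B| = 2, p = 5.
CD lower bound = min(5, 2 + 2 - 1) = min(5, 3) = 3.
Compute A + B mod 5 directly:
a = 2: 2+0=2, 2+4=1
a = 3: 3+0=3, 3+4=2
A + B = {1, 2, 3}, so |A + B| = 3.
Verify: 3 ≥ 3? Yes ✓.

CD lower bound = 3, actual |A + B| = 3.


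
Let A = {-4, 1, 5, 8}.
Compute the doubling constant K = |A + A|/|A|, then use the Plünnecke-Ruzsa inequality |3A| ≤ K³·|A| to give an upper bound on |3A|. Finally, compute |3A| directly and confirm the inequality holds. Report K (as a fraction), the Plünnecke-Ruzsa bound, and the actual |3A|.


|A| = 4.
Step 1: Compute A + A by enumerating all 16 pairs.
A + A = {-8, -3, 1, 2, 4, 6, 9, 10, 13, 16}, so |A + A| = 10.
Step 2: Doubling constant K = |A + A|/|A| = 10/4 = 10/4 ≈ 2.5000.
Step 3: Plünnecke-Ruzsa gives |3A| ≤ K³·|A| = (2.5000)³ · 4 ≈ 62.5000.
Step 4: Compute 3A = A + A + A directly by enumerating all triples (a,b,c) ∈ A³; |3A| = 20.
Step 5: Check 20 ≤ 62.5000? Yes ✓.

K = 10/4, Plünnecke-Ruzsa bound K³|A| ≈ 62.5000, |3A| = 20, inequality holds.


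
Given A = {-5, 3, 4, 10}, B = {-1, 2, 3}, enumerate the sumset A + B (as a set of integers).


A + B = {a + b : a ∈ A, b ∈ B}.
Enumerate all |A|·|B| = 4·3 = 12 pairs (a, b) and collect distinct sums.
a = -5: -5+-1=-6, -5+2=-3, -5+3=-2
a = 3: 3+-1=2, 3+2=5, 3+3=6
a = 4: 4+-1=3, 4+2=6, 4+3=7
a = 10: 10+-1=9, 10+2=12, 10+3=13
Collecting distinct sums: A + B = {-6, -3, -2, 2, 3, 5, 6, 7, 9, 12, 13}
|A + B| = 11

A + B = {-6, -3, -2, 2, 3, 5, 6, 7, 9, 12, 13}


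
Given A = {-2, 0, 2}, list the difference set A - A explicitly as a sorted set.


A - A = {a - a' : a, a' ∈ A}.
Compute a - a' for each ordered pair (a, a'):
a = -2: -2--2=0, -2-0=-2, -2-2=-4
a = 0: 0--2=2, 0-0=0, 0-2=-2
a = 2: 2--2=4, 2-0=2, 2-2=0
Collecting distinct values (and noting 0 appears from a-a):
A - A = {-4, -2, 0, 2, 4}
|A - A| = 5

A - A = {-4, -2, 0, 2, 4}


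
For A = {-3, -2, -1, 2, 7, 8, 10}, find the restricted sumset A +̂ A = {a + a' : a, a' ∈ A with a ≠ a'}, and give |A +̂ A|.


Restricted sumset: A +̂ A = {a + a' : a ∈ A, a' ∈ A, a ≠ a'}.
Equivalently, take A + A and drop any sum 2a that is achievable ONLY as a + a for a ∈ A (i.e. sums representable only with equal summands).
Enumerate pairs (a, a') with a < a' (symmetric, so each unordered pair gives one sum; this covers all a ≠ a'):
  -3 + -2 = -5
  -3 + -1 = -4
  -3 + 2 = -1
  -3 + 7 = 4
  -3 + 8 = 5
  -3 + 10 = 7
  -2 + -1 = -3
  -2 + 2 = 0
  -2 + 7 = 5
  -2 + 8 = 6
  -2 + 10 = 8
  -1 + 2 = 1
  -1 + 7 = 6
  -1 + 8 = 7
  -1 + 10 = 9
  2 + 7 = 9
  2 + 8 = 10
  2 + 10 = 12
  7 + 8 = 15
  7 + 10 = 17
  8 + 10 = 18
Collected distinct sums: {-5, -4, -3, -1, 0, 1, 4, 5, 6, 7, 8, 9, 10, 12, 15, 17, 18}
|A +̂ A| = 17
(Reference bound: |A +̂ A| ≥ 2|A| - 3 for |A| ≥ 2, with |A| = 7 giving ≥ 11.)

|A +̂ A| = 17


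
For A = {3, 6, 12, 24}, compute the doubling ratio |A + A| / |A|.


|A| = 4.
Compute A + A by enumerating all 16 pairs.
A + A = {6, 9, 12, 15, 18, 24, 27, 30, 36, 48}, so |A + A| = 10.
K = |A + A| / |A| = 10/4 = 5/2 ≈ 2.5000.
Reference: AP of size 4 gives K = 7/4 ≈ 1.7500; a fully generic set of size 4 gives K ≈ 2.5000.

|A| = 4, |A + A| = 10, K = 10/4 = 5/2.


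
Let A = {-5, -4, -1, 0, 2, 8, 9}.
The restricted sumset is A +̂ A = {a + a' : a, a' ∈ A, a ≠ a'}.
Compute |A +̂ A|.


Restricted sumset: A +̂ A = {a + a' : a ∈ A, a' ∈ A, a ≠ a'}.
Equivalently, take A + A and drop any sum 2a that is achievable ONLY as a + a for a ∈ A (i.e. sums representable only with equal summands).
Enumerate pairs (a, a') with a < a' (symmetric, so each unordered pair gives one sum; this covers all a ≠ a'):
  -5 + -4 = -9
  -5 + -1 = -6
  -5 + 0 = -5
  -5 + 2 = -3
  -5 + 8 = 3
  -5 + 9 = 4
  -4 + -1 = -5
  -4 + 0 = -4
  -4 + 2 = -2
  -4 + 8 = 4
  -4 + 9 = 5
  -1 + 0 = -1
  -1 + 2 = 1
  -1 + 8 = 7
  -1 + 9 = 8
  0 + 2 = 2
  0 + 8 = 8
  0 + 9 = 9
  2 + 8 = 10
  2 + 9 = 11
  8 + 9 = 17
Collected distinct sums: {-9, -6, -5, -4, -3, -2, -1, 1, 2, 3, 4, 5, 7, 8, 9, 10, 11, 17}
|A +̂ A| = 18
(Reference bound: |A +̂ A| ≥ 2|A| - 3 for |A| ≥ 2, with |A| = 7 giving ≥ 11.)

|A +̂ A| = 18


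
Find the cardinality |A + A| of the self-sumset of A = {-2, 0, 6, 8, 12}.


A + A = {a + a' : a, a' ∈ A}; |A| = 5.
General bounds: 2|A| - 1 ≤ |A + A| ≤ |A|(|A|+1)/2, i.e. 9 ≤ |A + A| ≤ 15.
Lower bound 2|A|-1 is attained iff A is an arithmetic progression.
Enumerate sums a + a' for a ≤ a' (symmetric, so this suffices):
a = -2: -2+-2=-4, -2+0=-2, -2+6=4, -2+8=6, -2+12=10
a = 0: 0+0=0, 0+6=6, 0+8=8, 0+12=12
a = 6: 6+6=12, 6+8=14, 6+12=18
a = 8: 8+8=16, 8+12=20
a = 12: 12+12=24
Distinct sums: {-4, -2, 0, 4, 6, 8, 10, 12, 14, 16, 18, 20, 24}
|A + A| = 13

|A + A| = 13


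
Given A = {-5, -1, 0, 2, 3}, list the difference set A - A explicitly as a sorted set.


A - A = {a - a' : a, a' ∈ A}.
Compute a - a' for each ordered pair (a, a'):
a = -5: -5--5=0, -5--1=-4, -5-0=-5, -5-2=-7, -5-3=-8
a = -1: -1--5=4, -1--1=0, -1-0=-1, -1-2=-3, -1-3=-4
a = 0: 0--5=5, 0--1=1, 0-0=0, 0-2=-2, 0-3=-3
a = 2: 2--5=7, 2--1=3, 2-0=2, 2-2=0, 2-3=-1
a = 3: 3--5=8, 3--1=4, 3-0=3, 3-2=1, 3-3=0
Collecting distinct values (and noting 0 appears from a-a):
A - A = {-8, -7, -5, -4, -3, -2, -1, 0, 1, 2, 3, 4, 5, 7, 8}
|A - A| = 15

A - A = {-8, -7, -5, -4, -3, -2, -1, 0, 1, 2, 3, 4, 5, 7, 8}


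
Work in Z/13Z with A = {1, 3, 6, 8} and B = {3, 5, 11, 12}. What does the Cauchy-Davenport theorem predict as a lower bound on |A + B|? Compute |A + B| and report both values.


Cauchy-Davenport: |A + B| ≥ min(p, |A| + |B| - 1) for A, B nonempty in Z/pZ.
|A| = 4, |B| = 4, p = 13.
CD lower bound = min(13, 4 + 4 - 1) = min(13, 7) = 7.
Compute A + B mod 13 directly:
a = 1: 1+3=4, 1+5=6, 1+11=12, 1+12=0
a = 3: 3+3=6, 3+5=8, 3+11=1, 3+12=2
a = 6: 6+3=9, 6+5=11, 6+11=4, 6+12=5
a = 8: 8+3=11, 8+5=0, 8+11=6, 8+12=7
A + B = {0, 1, 2, 4, 5, 6, 7, 8, 9, 11, 12}, so |A + B| = 11.
Verify: 11 ≥ 7? Yes ✓.

CD lower bound = 7, actual |A + B| = 11.


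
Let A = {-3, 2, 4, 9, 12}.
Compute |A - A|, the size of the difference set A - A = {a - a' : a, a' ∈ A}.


A - A = {a - a' : a, a' ∈ A}; |A| = 5.
Bounds: 2|A|-1 ≤ |A - A| ≤ |A|² - |A| + 1, i.e. 9 ≤ |A - A| ≤ 21.
Note: 0 ∈ A - A always (from a - a). The set is symmetric: if d ∈ A - A then -d ∈ A - A.
Enumerate nonzero differences d = a - a' with a > a' (then include -d):
Positive differences: {2, 3, 5, 7, 8, 10, 12, 15}
Full difference set: {0} ∪ (positive diffs) ∪ (negative diffs).
|A - A| = 1 + 2·8 = 17 (matches direct enumeration: 17).

|A - A| = 17


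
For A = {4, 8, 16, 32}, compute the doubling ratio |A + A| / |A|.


|A| = 4.
Compute A + A by enumerating all 16 pairs.
A + A = {8, 12, 16, 20, 24, 32, 36, 40, 48, 64}, so |A + A| = 10.
K = |A + A| / |A| = 10/4 = 5/2 ≈ 2.5000.
Reference: AP of size 4 gives K = 7/4 ≈ 1.7500; a fully generic set of size 4 gives K ≈ 2.5000.

|A| = 4, |A + A| = 10, K = 10/4 = 5/2.


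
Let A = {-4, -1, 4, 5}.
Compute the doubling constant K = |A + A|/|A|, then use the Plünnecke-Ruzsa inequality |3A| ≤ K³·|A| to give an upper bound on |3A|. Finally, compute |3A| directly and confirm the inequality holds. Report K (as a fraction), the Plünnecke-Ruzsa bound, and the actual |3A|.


|A| = 4.
Step 1: Compute A + A by enumerating all 16 pairs.
A + A = {-8, -5, -2, 0, 1, 3, 4, 8, 9, 10}, so |A + A| = 10.
Step 2: Doubling constant K = |A + A|/|A| = 10/4 = 10/4 ≈ 2.5000.
Step 3: Plünnecke-Ruzsa gives |3A| ≤ K³·|A| = (2.5000)³ · 4 ≈ 62.5000.
Step 4: Compute 3A = A + A + A directly by enumerating all triples (a,b,c) ∈ A³; |3A| = 19.
Step 5: Check 19 ≤ 62.5000? Yes ✓.

K = 10/4, Plünnecke-Ruzsa bound K³|A| ≈ 62.5000, |3A| = 19, inequality holds.


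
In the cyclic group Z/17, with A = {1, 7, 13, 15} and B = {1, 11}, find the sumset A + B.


Work in Z/17Z: reduce every sum a + b modulo 17.
Enumerate all 8 pairs:
a = 1: 1+1=2, 1+11=12
a = 7: 7+1=8, 7+11=1
a = 13: 13+1=14, 13+11=7
a = 15: 15+1=16, 15+11=9
Distinct residues collected: {1, 2, 7, 8, 9, 12, 14, 16}
|A + B| = 8 (out of 17 total residues).

A + B = {1, 2, 7, 8, 9, 12, 14, 16}


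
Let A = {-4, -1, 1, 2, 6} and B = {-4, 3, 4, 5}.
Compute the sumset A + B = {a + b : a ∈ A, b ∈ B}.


A + B = {a + b : a ∈ A, b ∈ B}.
Enumerate all |A|·|B| = 5·4 = 20 pairs (a, b) and collect distinct sums.
a = -4: -4+-4=-8, -4+3=-1, -4+4=0, -4+5=1
a = -1: -1+-4=-5, -1+3=2, -1+4=3, -1+5=4
a = 1: 1+-4=-3, 1+3=4, 1+4=5, 1+5=6
a = 2: 2+-4=-2, 2+3=5, 2+4=6, 2+5=7
a = 6: 6+-4=2, 6+3=9, 6+4=10, 6+5=11
Collecting distinct sums: A + B = {-8, -5, -3, -2, -1, 0, 1, 2, 3, 4, 5, 6, 7, 9, 10, 11}
|A + B| = 16

A + B = {-8, -5, -3, -2, -1, 0, 1, 2, 3, 4, 5, 6, 7, 9, 10, 11}


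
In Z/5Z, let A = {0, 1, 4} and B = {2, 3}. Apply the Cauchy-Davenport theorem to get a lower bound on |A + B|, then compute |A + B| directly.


Cauchy-Davenport: |A + B| ≥ min(p, |A| + |B| - 1) for A, B nonempty in Z/pZ.
|A| = 3, |B| = 2, p = 5.
CD lower bound = min(5, 3 + 2 - 1) = min(5, 4) = 4.
Compute A + B mod 5 directly:
a = 0: 0+2=2, 0+3=3
a = 1: 1+2=3, 1+3=4
a = 4: 4+2=1, 4+3=2
A + B = {1, 2, 3, 4}, so |A + B| = 4.
Verify: 4 ≥ 4? Yes ✓.

CD lower bound = 4, actual |A + B| = 4.


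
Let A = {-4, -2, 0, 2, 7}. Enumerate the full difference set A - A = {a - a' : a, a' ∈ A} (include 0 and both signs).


A - A = {a - a' : a, a' ∈ A}.
Compute a - a' for each ordered pair (a, a'):
a = -4: -4--4=0, -4--2=-2, -4-0=-4, -4-2=-6, -4-7=-11
a = -2: -2--4=2, -2--2=0, -2-0=-2, -2-2=-4, -2-7=-9
a = 0: 0--4=4, 0--2=2, 0-0=0, 0-2=-2, 0-7=-7
a = 2: 2--4=6, 2--2=4, 2-0=2, 2-2=0, 2-7=-5
a = 7: 7--4=11, 7--2=9, 7-0=7, 7-2=5, 7-7=0
Collecting distinct values (and noting 0 appears from a-a):
A - A = {-11, -9, -7, -6, -5, -4, -2, 0, 2, 4, 5, 6, 7, 9, 11}
|A - A| = 15

A - A = {-11, -9, -7, -6, -5, -4, -2, 0, 2, 4, 5, 6, 7, 9, 11}


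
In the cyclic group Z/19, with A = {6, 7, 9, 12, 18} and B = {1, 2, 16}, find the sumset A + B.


Work in Z/19Z: reduce every sum a + b modulo 19.
Enumerate all 15 pairs:
a = 6: 6+1=7, 6+2=8, 6+16=3
a = 7: 7+1=8, 7+2=9, 7+16=4
a = 9: 9+1=10, 9+2=11, 9+16=6
a = 12: 12+1=13, 12+2=14, 12+16=9
a = 18: 18+1=0, 18+2=1, 18+16=15
Distinct residues collected: {0, 1, 3, 4, 6, 7, 8, 9, 10, 11, 13, 14, 15}
|A + B| = 13 (out of 19 total residues).

A + B = {0, 1, 3, 4, 6, 7, 8, 9, 10, 11, 13, 14, 15}


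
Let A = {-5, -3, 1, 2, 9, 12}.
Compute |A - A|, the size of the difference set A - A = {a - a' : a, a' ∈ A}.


A - A = {a - a' : a, a' ∈ A}; |A| = 6.
Bounds: 2|A|-1 ≤ |A - A| ≤ |A|² - |A| + 1, i.e. 11 ≤ |A - A| ≤ 31.
Note: 0 ∈ A - A always (from a - a). The set is symmetric: if d ∈ A - A then -d ∈ A - A.
Enumerate nonzero differences d = a - a' with a > a' (then include -d):
Positive differences: {1, 2, 3, 4, 5, 6, 7, 8, 10, 11, 12, 14, 15, 17}
Full difference set: {0} ∪ (positive diffs) ∪ (negative diffs).
|A - A| = 1 + 2·14 = 29 (matches direct enumeration: 29).

|A - A| = 29


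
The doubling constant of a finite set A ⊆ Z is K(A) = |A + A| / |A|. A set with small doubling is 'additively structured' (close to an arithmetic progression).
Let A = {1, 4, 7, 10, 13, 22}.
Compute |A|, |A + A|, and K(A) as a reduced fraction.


|A| = 6.
Compute A + A by enumerating all 36 pairs.
A + A = {2, 5, 8, 11, 14, 17, 20, 23, 26, 29, 32, 35, 44}, so |A + A| = 13.
K = |A + A| / |A| = 13/6 (already in lowest terms) ≈ 2.1667.
Reference: AP of size 6 gives K = 11/6 ≈ 1.8333; a fully generic set of size 6 gives K ≈ 3.5000.

|A| = 6, |A + A| = 13, K = 13/6.


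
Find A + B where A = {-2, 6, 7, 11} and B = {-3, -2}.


A + B = {a + b : a ∈ A, b ∈ B}.
Enumerate all |A|·|B| = 4·2 = 8 pairs (a, b) and collect distinct sums.
a = -2: -2+-3=-5, -2+-2=-4
a = 6: 6+-3=3, 6+-2=4
a = 7: 7+-3=4, 7+-2=5
a = 11: 11+-3=8, 11+-2=9
Collecting distinct sums: A + B = {-5, -4, 3, 4, 5, 8, 9}
|A + B| = 7

A + B = {-5, -4, 3, 4, 5, 8, 9}


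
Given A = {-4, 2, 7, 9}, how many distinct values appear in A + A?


A + A = {a + a' : a, a' ∈ A}; |A| = 4.
General bounds: 2|A| - 1 ≤ |A + A| ≤ |A|(|A|+1)/2, i.e. 7 ≤ |A + A| ≤ 10.
Lower bound 2|A|-1 is attained iff A is an arithmetic progression.
Enumerate sums a + a' for a ≤ a' (symmetric, so this suffices):
a = -4: -4+-4=-8, -4+2=-2, -4+7=3, -4+9=5
a = 2: 2+2=4, 2+7=9, 2+9=11
a = 7: 7+7=14, 7+9=16
a = 9: 9+9=18
Distinct sums: {-8, -2, 3, 4, 5, 9, 11, 14, 16, 18}
|A + A| = 10

|A + A| = 10


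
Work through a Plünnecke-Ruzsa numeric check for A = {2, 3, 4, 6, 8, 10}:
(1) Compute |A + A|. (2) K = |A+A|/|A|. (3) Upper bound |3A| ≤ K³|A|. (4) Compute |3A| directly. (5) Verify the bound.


|A| = 6.
Step 1: Compute A + A by enumerating all 36 pairs.
A + A = {4, 5, 6, 7, 8, 9, 10, 11, 12, 13, 14, 16, 18, 20}, so |A + A| = 14.
Step 2: Doubling constant K = |A + A|/|A| = 14/6 = 14/6 ≈ 2.3333.
Step 3: Plünnecke-Ruzsa gives |3A| ≤ K³·|A| = (2.3333)³ · 6 ≈ 76.2222.
Step 4: Compute 3A = A + A + A directly by enumerating all triples (a,b,c) ∈ A³; |3A| = 22.
Step 5: Check 22 ≤ 76.2222? Yes ✓.

K = 14/6, Plünnecke-Ruzsa bound K³|A| ≈ 76.2222, |3A| = 22, inequality holds.


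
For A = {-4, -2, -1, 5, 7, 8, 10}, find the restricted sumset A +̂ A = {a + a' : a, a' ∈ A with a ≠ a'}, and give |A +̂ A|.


Restricted sumset: A +̂ A = {a + a' : a ∈ A, a' ∈ A, a ≠ a'}.
Equivalently, take A + A and drop any sum 2a that is achievable ONLY as a + a for a ∈ A (i.e. sums representable only with equal summands).
Enumerate pairs (a, a') with a < a' (symmetric, so each unordered pair gives one sum; this covers all a ≠ a'):
  -4 + -2 = -6
  -4 + -1 = -5
  -4 + 5 = 1
  -4 + 7 = 3
  -4 + 8 = 4
  -4 + 10 = 6
  -2 + -1 = -3
  -2 + 5 = 3
  -2 + 7 = 5
  -2 + 8 = 6
  -2 + 10 = 8
  -1 + 5 = 4
  -1 + 7 = 6
  -1 + 8 = 7
  -1 + 10 = 9
  5 + 7 = 12
  5 + 8 = 13
  5 + 10 = 15
  7 + 8 = 15
  7 + 10 = 17
  8 + 10 = 18
Collected distinct sums: {-6, -5, -3, 1, 3, 4, 5, 6, 7, 8, 9, 12, 13, 15, 17, 18}
|A +̂ A| = 16
(Reference bound: |A +̂ A| ≥ 2|A| - 3 for |A| ≥ 2, with |A| = 7 giving ≥ 11.)

|A +̂ A| = 16


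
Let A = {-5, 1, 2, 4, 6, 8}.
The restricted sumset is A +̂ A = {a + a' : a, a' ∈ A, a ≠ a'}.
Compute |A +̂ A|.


Restricted sumset: A +̂ A = {a + a' : a ∈ A, a' ∈ A, a ≠ a'}.
Equivalently, take A + A and drop any sum 2a that is achievable ONLY as a + a for a ∈ A (i.e. sums representable only with equal summands).
Enumerate pairs (a, a') with a < a' (symmetric, so each unordered pair gives one sum; this covers all a ≠ a'):
  -5 + 1 = -4
  -5 + 2 = -3
  -5 + 4 = -1
  -5 + 6 = 1
  -5 + 8 = 3
  1 + 2 = 3
  1 + 4 = 5
  1 + 6 = 7
  1 + 8 = 9
  2 + 4 = 6
  2 + 6 = 8
  2 + 8 = 10
  4 + 6 = 10
  4 + 8 = 12
  6 + 8 = 14
Collected distinct sums: {-4, -3, -1, 1, 3, 5, 6, 7, 8, 9, 10, 12, 14}
|A +̂ A| = 13
(Reference bound: |A +̂ A| ≥ 2|A| - 3 for |A| ≥ 2, with |A| = 6 giving ≥ 9.)

|A +̂ A| = 13


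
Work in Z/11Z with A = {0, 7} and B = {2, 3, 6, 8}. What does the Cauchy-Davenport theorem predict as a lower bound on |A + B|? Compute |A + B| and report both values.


Cauchy-Davenport: |A + B| ≥ min(p, |A| + |B| - 1) for A, B nonempty in Z/pZ.
|A| = 2, |B| = 4, p = 11.
CD lower bound = min(11, 2 + 4 - 1) = min(11, 5) = 5.
Compute A + B mod 11 directly:
a = 0: 0+2=2, 0+3=3, 0+6=6, 0+8=8
a = 7: 7+2=9, 7+3=10, 7+6=2, 7+8=4
A + B = {2, 3, 4, 6, 8, 9, 10}, so |A + B| = 7.
Verify: 7 ≥ 5? Yes ✓.

CD lower bound = 5, actual |A + B| = 7.


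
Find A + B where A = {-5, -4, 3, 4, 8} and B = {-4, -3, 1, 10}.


A + B = {a + b : a ∈ A, b ∈ B}.
Enumerate all |A|·|B| = 5·4 = 20 pairs (a, b) and collect distinct sums.
a = -5: -5+-4=-9, -5+-3=-8, -5+1=-4, -5+10=5
a = -4: -4+-4=-8, -4+-3=-7, -4+1=-3, -4+10=6
a = 3: 3+-4=-1, 3+-3=0, 3+1=4, 3+10=13
a = 4: 4+-4=0, 4+-3=1, 4+1=5, 4+10=14
a = 8: 8+-4=4, 8+-3=5, 8+1=9, 8+10=18
Collecting distinct sums: A + B = {-9, -8, -7, -4, -3, -1, 0, 1, 4, 5, 6, 9, 13, 14, 18}
|A + B| = 15

A + B = {-9, -8, -7, -4, -3, -1, 0, 1, 4, 5, 6, 9, 13, 14, 18}


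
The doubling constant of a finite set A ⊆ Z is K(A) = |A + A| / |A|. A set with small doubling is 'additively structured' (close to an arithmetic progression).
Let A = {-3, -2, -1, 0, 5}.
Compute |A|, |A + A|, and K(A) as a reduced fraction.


|A| = 5.
Compute A + A by enumerating all 25 pairs.
A + A = {-6, -5, -4, -3, -2, -1, 0, 2, 3, 4, 5, 10}, so |A + A| = 12.
K = |A + A| / |A| = 12/5 (already in lowest terms) ≈ 2.4000.
Reference: AP of size 5 gives K = 9/5 ≈ 1.8000; a fully generic set of size 5 gives K ≈ 3.0000.

|A| = 5, |A + A| = 12, K = 12/5.


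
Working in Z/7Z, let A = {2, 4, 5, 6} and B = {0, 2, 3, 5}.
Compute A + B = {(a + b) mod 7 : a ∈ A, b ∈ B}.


Work in Z/7Z: reduce every sum a + b modulo 7.
Enumerate all 16 pairs:
a = 2: 2+0=2, 2+2=4, 2+3=5, 2+5=0
a = 4: 4+0=4, 4+2=6, 4+3=0, 4+5=2
a = 5: 5+0=5, 5+2=0, 5+3=1, 5+5=3
a = 6: 6+0=6, 6+2=1, 6+3=2, 6+5=4
Distinct residues collected: {0, 1, 2, 3, 4, 5, 6}
|A + B| = 7 (out of 7 total residues).

A + B = {0, 1, 2, 3, 4, 5, 6}


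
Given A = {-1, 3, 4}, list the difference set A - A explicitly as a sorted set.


A - A = {a - a' : a, a' ∈ A}.
Compute a - a' for each ordered pair (a, a'):
a = -1: -1--1=0, -1-3=-4, -1-4=-5
a = 3: 3--1=4, 3-3=0, 3-4=-1
a = 4: 4--1=5, 4-3=1, 4-4=0
Collecting distinct values (and noting 0 appears from a-a):
A - A = {-5, -4, -1, 0, 1, 4, 5}
|A - A| = 7

A - A = {-5, -4, -1, 0, 1, 4, 5}


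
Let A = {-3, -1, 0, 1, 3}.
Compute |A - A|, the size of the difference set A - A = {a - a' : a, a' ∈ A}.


A - A = {a - a' : a, a' ∈ A}; |A| = 5.
Bounds: 2|A|-1 ≤ |A - A| ≤ |A|² - |A| + 1, i.e. 9 ≤ |A - A| ≤ 21.
Note: 0 ∈ A - A always (from a - a). The set is symmetric: if d ∈ A - A then -d ∈ A - A.
Enumerate nonzero differences d = a - a' with a > a' (then include -d):
Positive differences: {1, 2, 3, 4, 6}
Full difference set: {0} ∪ (positive diffs) ∪ (negative diffs).
|A - A| = 1 + 2·5 = 11 (matches direct enumeration: 11).

|A - A| = 11


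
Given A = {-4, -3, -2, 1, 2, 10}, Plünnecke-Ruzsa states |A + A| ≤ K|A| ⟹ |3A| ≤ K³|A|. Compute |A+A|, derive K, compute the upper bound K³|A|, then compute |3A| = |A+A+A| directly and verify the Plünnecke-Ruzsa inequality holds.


|A| = 6.
Step 1: Compute A + A by enumerating all 36 pairs.
A + A = {-8, -7, -6, -5, -4, -3, -2, -1, 0, 2, 3, 4, 6, 7, 8, 11, 12, 20}, so |A + A| = 18.
Step 2: Doubling constant K = |A + A|/|A| = 18/6 = 18/6 ≈ 3.0000.
Step 3: Plünnecke-Ruzsa gives |3A| ≤ K³·|A| = (3.0000)³ · 6 ≈ 162.0000.
Step 4: Compute 3A = A + A + A directly by enumerating all triples (a,b,c) ∈ A³; |3A| = 32.
Step 5: Check 32 ≤ 162.0000? Yes ✓.

K = 18/6, Plünnecke-Ruzsa bound K³|A| ≈ 162.0000, |3A| = 32, inequality holds.


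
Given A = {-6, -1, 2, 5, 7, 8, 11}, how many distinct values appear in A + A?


A + A = {a + a' : a, a' ∈ A}; |A| = 7.
General bounds: 2|A| - 1 ≤ |A + A| ≤ |A|(|A|+1)/2, i.e. 13 ≤ |A + A| ≤ 28.
Lower bound 2|A|-1 is attained iff A is an arithmetic progression.
Enumerate sums a + a' for a ≤ a' (symmetric, so this suffices):
a = -6: -6+-6=-12, -6+-1=-7, -6+2=-4, -6+5=-1, -6+7=1, -6+8=2, -6+11=5
a = -1: -1+-1=-2, -1+2=1, -1+5=4, -1+7=6, -1+8=7, -1+11=10
a = 2: 2+2=4, 2+5=7, 2+7=9, 2+8=10, 2+11=13
a = 5: 5+5=10, 5+7=12, 5+8=13, 5+11=16
a = 7: 7+7=14, 7+8=15, 7+11=18
a = 8: 8+8=16, 8+11=19
a = 11: 11+11=22
Distinct sums: {-12, -7, -4, -2, -1, 1, 2, 4, 5, 6, 7, 9, 10, 12, 13, 14, 15, 16, 18, 19, 22}
|A + A| = 21

|A + A| = 21


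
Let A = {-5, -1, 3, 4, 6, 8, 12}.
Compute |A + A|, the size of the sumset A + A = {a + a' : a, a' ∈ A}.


A + A = {a + a' : a, a' ∈ A}; |A| = 7.
General bounds: 2|A| - 1 ≤ |A + A| ≤ |A|(|A|+1)/2, i.e. 13 ≤ |A + A| ≤ 28.
Lower bound 2|A|-1 is attained iff A is an arithmetic progression.
Enumerate sums a + a' for a ≤ a' (symmetric, so this suffices):
a = -5: -5+-5=-10, -5+-1=-6, -5+3=-2, -5+4=-1, -5+6=1, -5+8=3, -5+12=7
a = -1: -1+-1=-2, -1+3=2, -1+4=3, -1+6=5, -1+8=7, -1+12=11
a = 3: 3+3=6, 3+4=7, 3+6=9, 3+8=11, 3+12=15
a = 4: 4+4=8, 4+6=10, 4+8=12, 4+12=16
a = 6: 6+6=12, 6+8=14, 6+12=18
a = 8: 8+8=16, 8+12=20
a = 12: 12+12=24
Distinct sums: {-10, -6, -2, -1, 1, 2, 3, 5, 6, 7, 8, 9, 10, 11, 12, 14, 15, 16, 18, 20, 24}
|A + A| = 21

|A + A| = 21


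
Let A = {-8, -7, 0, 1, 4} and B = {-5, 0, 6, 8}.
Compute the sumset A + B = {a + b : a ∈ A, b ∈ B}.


A + B = {a + b : a ∈ A, b ∈ B}.
Enumerate all |A|·|B| = 5·4 = 20 pairs (a, b) and collect distinct sums.
a = -8: -8+-5=-13, -8+0=-8, -8+6=-2, -8+8=0
a = -7: -7+-5=-12, -7+0=-7, -7+6=-1, -7+8=1
a = 0: 0+-5=-5, 0+0=0, 0+6=6, 0+8=8
a = 1: 1+-5=-4, 1+0=1, 1+6=7, 1+8=9
a = 4: 4+-5=-1, 4+0=4, 4+6=10, 4+8=12
Collecting distinct sums: A + B = {-13, -12, -8, -7, -5, -4, -2, -1, 0, 1, 4, 6, 7, 8, 9, 10, 12}
|A + B| = 17

A + B = {-13, -12, -8, -7, -5, -4, -2, -1, 0, 1, 4, 6, 7, 8, 9, 10, 12}


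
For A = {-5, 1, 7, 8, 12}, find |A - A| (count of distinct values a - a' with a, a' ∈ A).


A - A = {a - a' : a, a' ∈ A}; |A| = 5.
Bounds: 2|A|-1 ≤ |A - A| ≤ |A|² - |A| + 1, i.e. 9 ≤ |A - A| ≤ 21.
Note: 0 ∈ A - A always (from a - a). The set is symmetric: if d ∈ A - A then -d ∈ A - A.
Enumerate nonzero differences d = a - a' with a > a' (then include -d):
Positive differences: {1, 4, 5, 6, 7, 11, 12, 13, 17}
Full difference set: {0} ∪ (positive diffs) ∪ (negative diffs).
|A - A| = 1 + 2·9 = 19 (matches direct enumeration: 19).

|A - A| = 19


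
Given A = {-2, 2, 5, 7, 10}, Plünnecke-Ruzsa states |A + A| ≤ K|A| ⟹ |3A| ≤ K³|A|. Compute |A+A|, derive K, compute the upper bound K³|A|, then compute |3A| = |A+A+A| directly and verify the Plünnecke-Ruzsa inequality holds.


|A| = 5.
Step 1: Compute A + A by enumerating all 25 pairs.
A + A = {-4, 0, 3, 4, 5, 7, 8, 9, 10, 12, 14, 15, 17, 20}, so |A + A| = 14.
Step 2: Doubling constant K = |A + A|/|A| = 14/5 = 14/5 ≈ 2.8000.
Step 3: Plünnecke-Ruzsa gives |3A| ≤ K³·|A| = (2.8000)³ · 5 ≈ 109.7600.
Step 4: Compute 3A = A + A + A directly by enumerating all triples (a,b,c) ∈ A³; |3A| = 27.
Step 5: Check 27 ≤ 109.7600? Yes ✓.

K = 14/5, Plünnecke-Ruzsa bound K³|A| ≈ 109.7600, |3A| = 27, inequality holds.


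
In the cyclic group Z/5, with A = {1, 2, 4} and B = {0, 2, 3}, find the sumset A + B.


Work in Z/5Z: reduce every sum a + b modulo 5.
Enumerate all 9 pairs:
a = 1: 1+0=1, 1+2=3, 1+3=4
a = 2: 2+0=2, 2+2=4, 2+3=0
a = 4: 4+0=4, 4+2=1, 4+3=2
Distinct residues collected: {0, 1, 2, 3, 4}
|A + B| = 5 (out of 5 total residues).

A + B = {0, 1, 2, 3, 4}


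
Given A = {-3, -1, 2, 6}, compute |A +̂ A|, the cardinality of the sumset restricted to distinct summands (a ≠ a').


Restricted sumset: A +̂ A = {a + a' : a ∈ A, a' ∈ A, a ≠ a'}.
Equivalently, take A + A and drop any sum 2a that is achievable ONLY as a + a for a ∈ A (i.e. sums representable only with equal summands).
Enumerate pairs (a, a') with a < a' (symmetric, so each unordered pair gives one sum; this covers all a ≠ a'):
  -3 + -1 = -4
  -3 + 2 = -1
  -3 + 6 = 3
  -1 + 2 = 1
  -1 + 6 = 5
  2 + 6 = 8
Collected distinct sums: {-4, -1, 1, 3, 5, 8}
|A +̂ A| = 6
(Reference bound: |A +̂ A| ≥ 2|A| - 3 for |A| ≥ 2, with |A| = 4 giving ≥ 5.)

|A +̂ A| = 6


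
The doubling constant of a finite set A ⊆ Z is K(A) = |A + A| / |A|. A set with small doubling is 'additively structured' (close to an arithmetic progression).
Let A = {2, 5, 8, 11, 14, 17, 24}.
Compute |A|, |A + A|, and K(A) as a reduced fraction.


|A| = 7.
Compute A + A by enumerating all 49 pairs.
A + A = {4, 7, 10, 13, 16, 19, 22, 25, 26, 28, 29, 31, 32, 34, 35, 38, 41, 48}, so |A + A| = 18.
K = |A + A| / |A| = 18/7 (already in lowest terms) ≈ 2.5714.
Reference: AP of size 7 gives K = 13/7 ≈ 1.8571; a fully generic set of size 7 gives K ≈ 4.0000.

|A| = 7, |A + A| = 18, K = 18/7.


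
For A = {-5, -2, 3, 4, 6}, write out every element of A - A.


A - A = {a - a' : a, a' ∈ A}.
Compute a - a' for each ordered pair (a, a'):
a = -5: -5--5=0, -5--2=-3, -5-3=-8, -5-4=-9, -5-6=-11
a = -2: -2--5=3, -2--2=0, -2-3=-5, -2-4=-6, -2-6=-8
a = 3: 3--5=8, 3--2=5, 3-3=0, 3-4=-1, 3-6=-3
a = 4: 4--5=9, 4--2=6, 4-3=1, 4-4=0, 4-6=-2
a = 6: 6--5=11, 6--2=8, 6-3=3, 6-4=2, 6-6=0
Collecting distinct values (and noting 0 appears from a-a):
A - A = {-11, -9, -8, -6, -5, -3, -2, -1, 0, 1, 2, 3, 5, 6, 8, 9, 11}
|A - A| = 17

A - A = {-11, -9, -8, -6, -5, -3, -2, -1, 0, 1, 2, 3, 5, 6, 8, 9, 11}


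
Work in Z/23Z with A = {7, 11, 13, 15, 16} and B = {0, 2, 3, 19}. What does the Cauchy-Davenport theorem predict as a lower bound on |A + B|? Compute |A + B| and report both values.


Cauchy-Davenport: |A + B| ≥ min(p, |A| + |B| - 1) for A, B nonempty in Z/pZ.
|A| = 5, |B| = 4, p = 23.
CD lower bound = min(23, 5 + 4 - 1) = min(23, 8) = 8.
Compute A + B mod 23 directly:
a = 7: 7+0=7, 7+2=9, 7+3=10, 7+19=3
a = 11: 11+0=11, 11+2=13, 11+3=14, 11+19=7
a = 13: 13+0=13, 13+2=15, 13+3=16, 13+19=9
a = 15: 15+0=15, 15+2=17, 15+3=18, 15+19=11
a = 16: 16+0=16, 16+2=18, 16+3=19, 16+19=12
A + B = {3, 7, 9, 10, 11, 12, 13, 14, 15, 16, 17, 18, 19}, so |A + B| = 13.
Verify: 13 ≥ 8? Yes ✓.

CD lower bound = 8, actual |A + B| = 13.


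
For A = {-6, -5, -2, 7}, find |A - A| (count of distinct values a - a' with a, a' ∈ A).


A - A = {a - a' : a, a' ∈ A}; |A| = 4.
Bounds: 2|A|-1 ≤ |A - A| ≤ |A|² - |A| + 1, i.e. 7 ≤ |A - A| ≤ 13.
Note: 0 ∈ A - A always (from a - a). The set is symmetric: if d ∈ A - A then -d ∈ A - A.
Enumerate nonzero differences d = a - a' with a > a' (then include -d):
Positive differences: {1, 3, 4, 9, 12, 13}
Full difference set: {0} ∪ (positive diffs) ∪ (negative diffs).
|A - A| = 1 + 2·6 = 13 (matches direct enumeration: 13).

|A - A| = 13


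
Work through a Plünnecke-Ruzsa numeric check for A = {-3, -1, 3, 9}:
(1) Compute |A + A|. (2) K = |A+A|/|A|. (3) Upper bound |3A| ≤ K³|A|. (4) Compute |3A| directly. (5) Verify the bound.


|A| = 4.
Step 1: Compute A + A by enumerating all 16 pairs.
A + A = {-6, -4, -2, 0, 2, 6, 8, 12, 18}, so |A + A| = 9.
Step 2: Doubling constant K = |A + A|/|A| = 9/4 = 9/4 ≈ 2.2500.
Step 3: Plünnecke-Ruzsa gives |3A| ≤ K³·|A| = (2.2500)³ · 4 ≈ 45.5625.
Step 4: Compute 3A = A + A + A directly by enumerating all triples (a,b,c) ∈ A³; |3A| = 15.
Step 5: Check 15 ≤ 45.5625? Yes ✓.

K = 9/4, Plünnecke-Ruzsa bound K³|A| ≈ 45.5625, |3A| = 15, inequality holds.


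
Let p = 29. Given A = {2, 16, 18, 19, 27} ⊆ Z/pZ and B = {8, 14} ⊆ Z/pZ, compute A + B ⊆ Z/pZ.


Work in Z/29Z: reduce every sum a + b modulo 29.
Enumerate all 10 pairs:
a = 2: 2+8=10, 2+14=16
a = 16: 16+8=24, 16+14=1
a = 18: 18+8=26, 18+14=3
a = 19: 19+8=27, 19+14=4
a = 27: 27+8=6, 27+14=12
Distinct residues collected: {1, 3, 4, 6, 10, 12, 16, 24, 26, 27}
|A + B| = 10 (out of 29 total residues).

A + B = {1, 3, 4, 6, 10, 12, 16, 24, 26, 27}


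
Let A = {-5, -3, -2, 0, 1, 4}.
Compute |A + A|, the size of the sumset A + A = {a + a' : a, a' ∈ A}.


A + A = {a + a' : a, a' ∈ A}; |A| = 6.
General bounds: 2|A| - 1 ≤ |A + A| ≤ |A|(|A|+1)/2, i.e. 11 ≤ |A + A| ≤ 21.
Lower bound 2|A|-1 is attained iff A is an arithmetic progression.
Enumerate sums a + a' for a ≤ a' (symmetric, so this suffices):
a = -5: -5+-5=-10, -5+-3=-8, -5+-2=-7, -5+0=-5, -5+1=-4, -5+4=-1
a = -3: -3+-3=-6, -3+-2=-5, -3+0=-3, -3+1=-2, -3+4=1
a = -2: -2+-2=-4, -2+0=-2, -2+1=-1, -2+4=2
a = 0: 0+0=0, 0+1=1, 0+4=4
a = 1: 1+1=2, 1+4=5
a = 4: 4+4=8
Distinct sums: {-10, -8, -7, -6, -5, -4, -3, -2, -1, 0, 1, 2, 4, 5, 8}
|A + A| = 15

|A + A| = 15
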